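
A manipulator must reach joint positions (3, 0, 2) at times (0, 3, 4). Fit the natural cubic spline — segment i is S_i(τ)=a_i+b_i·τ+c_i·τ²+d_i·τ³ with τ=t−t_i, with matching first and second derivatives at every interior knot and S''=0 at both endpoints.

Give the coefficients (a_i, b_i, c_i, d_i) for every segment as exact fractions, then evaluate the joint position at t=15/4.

  seg 0: a=3 b=-17/8 c=0 d=1/8
  seg 1: a=0 b=5/4 c=9/8 d=-3/8
S(15/4) = 723/512

Δ: Δ0=-1, Δ1=2
row 1: diag=8, rhs=18; c'=1/8, d'=9/4
back: M1=9/4
M: M0=0, M1=9/4, M2=0
seg 0: a=3, c=M0/2=0, d=(M1−M0)/(6·3)=1/8, b=Δ0−h0·(2M0+M1)/6=-17/8
seg 1: a=0, c=M1/2=9/8, d=(M2−M1)/(6·1)=-3/8, b=Δ1−h1·(2M1+M2)/6=5/4
t_q=15/4 → seg 1, τ=3/4; S=0+5/4·τ+9/8·τ²+-3/8·τ³=723/512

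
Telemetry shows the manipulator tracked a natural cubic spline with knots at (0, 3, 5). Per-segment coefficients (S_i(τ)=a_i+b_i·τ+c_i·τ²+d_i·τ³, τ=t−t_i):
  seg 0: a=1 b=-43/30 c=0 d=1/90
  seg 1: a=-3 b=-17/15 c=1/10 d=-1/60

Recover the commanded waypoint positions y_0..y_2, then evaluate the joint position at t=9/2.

y_0=1 y_1=-3 y_2=-5
S(9/2) = -145/32

y_0 = S_0(0) = a_0 = 1
y_1 = S_1(0) = a_1 = -3
y_2 = S_1(2) = -5
t_q=9/2 is in segment 1 (τ=3/2); S_1(τ)=-145/32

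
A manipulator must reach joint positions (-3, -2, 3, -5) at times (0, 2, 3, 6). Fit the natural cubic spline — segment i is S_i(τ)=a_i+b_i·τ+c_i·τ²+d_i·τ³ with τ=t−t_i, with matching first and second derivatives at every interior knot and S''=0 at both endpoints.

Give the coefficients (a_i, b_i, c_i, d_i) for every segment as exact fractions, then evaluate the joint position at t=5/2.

Δ: Δ0=1/2, Δ1=5, Δ2=-8/3
row 1: diag=6, rhs=27; c'=1/6, d'=9/2
row 2: denom=8−1·1/6=47/6; d'=(-46−1·9/2)/(47/6)=-303/47
back: M2=-303/47
back: M1=9/2−1/6·-303/47=262/47
M: M0=0, M1=262/47, M2=-303/47, M3=0
seg 0: a=-3, c=M0/2=0, d=(M1−M0)/(6·2)=131/282, b=Δ0−h0·(2M0+M1)/6=-383/282
seg 1: a=-2, c=M1/2=131/47, d=(M2−M1)/(6·1)=-565/282, b=Δ1−h1·(2M1+M2)/6=1189/282
seg 2: a=3, c=M2/2=-303/94, d=(M3−M2)/(6·3)=101/282, b=Δ2−h2·(2M2+M3)/6=533/141
t_q=5/2 → seg 1, τ=1/2; S=-2+1189/282·τ+131/47·τ²+-565/282·τ³=417/752

  seg 0: a=-3 b=-383/282 c=0 d=131/282
  seg 1: a=-2 b=1189/282 c=131/47 d=-565/282
  seg 2: a=3 b=533/141 c=-303/94 d=101/282
S(5/2) = 417/752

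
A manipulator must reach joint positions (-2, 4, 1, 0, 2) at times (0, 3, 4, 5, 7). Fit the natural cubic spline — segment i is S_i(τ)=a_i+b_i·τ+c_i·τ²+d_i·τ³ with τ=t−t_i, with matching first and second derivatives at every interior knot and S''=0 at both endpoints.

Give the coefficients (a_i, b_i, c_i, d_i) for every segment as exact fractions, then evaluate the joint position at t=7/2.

Δ: Δ0=2, Δ1=-3, Δ2=-1, Δ3=1
row 1: diag=8, rhs=-30; c'=1/8, d'=-15/4
row 2: denom=4−1·1/8=31/8; d'=(12−1·-15/4)/(31/8)=126/31
row 3: denom=6−1·8/31=178/31; d'=(12−1·126/31)/(178/31)=123/89
back: M3=123/89
back: M2=126/31−8/31·123/89=330/89
back: M1=-15/4−1/8·330/89=-375/89
M: M0=0, M1=-375/89, M2=330/89, M3=123/89, M4=0
seg 0: a=-2, c=M0/2=0, d=(M1−M0)/(6·3)=-125/534, b=Δ0−h0·(2M0+M1)/6=731/178
seg 1: a=4, c=M1/2=-375/178, d=(M2−M1)/(6·1)=235/178, b=Δ1−h1·(2M1+M2)/6=-197/89
seg 2: a=1, c=M2/2=165/89, d=(M3−M2)/(6·1)=-69/178, b=Δ2−h2·(2M2+M3)/6=-439/178
seg 3: a=0, c=M3/2=123/178, d=(M4−M3)/(6·2)=-41/356, b=Δ3−h3·(2M3+M4)/6=7/89
t_q=7/2 → seg 1, τ=1/2; S=4+-197/89·τ+-375/178·τ²+235/178·τ³=3605/1424

  seg 0: a=-2 b=731/178 c=0 d=-125/534
  seg 1: a=4 b=-197/89 c=-375/178 d=235/178
  seg 2: a=1 b=-439/178 c=165/89 d=-69/178
  seg 3: a=0 b=7/89 c=123/178 d=-41/356
S(7/2) = 3605/1424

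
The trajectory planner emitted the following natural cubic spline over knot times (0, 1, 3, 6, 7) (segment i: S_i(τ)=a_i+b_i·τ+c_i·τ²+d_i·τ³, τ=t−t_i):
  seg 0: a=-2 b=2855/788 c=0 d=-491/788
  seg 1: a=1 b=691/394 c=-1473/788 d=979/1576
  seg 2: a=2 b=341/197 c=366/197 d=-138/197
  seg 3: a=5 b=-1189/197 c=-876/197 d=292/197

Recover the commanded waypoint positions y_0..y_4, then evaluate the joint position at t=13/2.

y_0 = S_0(0) = a_0 = -2
y_1 = S_1(0) = a_1 = 1
y_2 = S_2(0) = a_2 = 2
y_3 = S_3(0) = a_3 = 5
y_4 = S_3(1) = -4
t_q=13/2 is in segment 3 (τ=1/2); S_3(τ)=208/197

y_0=-2 y_1=1 y_2=2 y_3=5 y_4=-4
S(13/2) = 208/197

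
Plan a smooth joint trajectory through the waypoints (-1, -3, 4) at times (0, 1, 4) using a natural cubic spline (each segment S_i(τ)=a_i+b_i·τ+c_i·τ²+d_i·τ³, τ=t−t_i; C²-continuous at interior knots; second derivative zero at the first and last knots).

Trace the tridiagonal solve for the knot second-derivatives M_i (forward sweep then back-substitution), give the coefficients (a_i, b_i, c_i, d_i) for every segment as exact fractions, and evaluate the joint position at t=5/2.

  seg 0: a=-1 b=-61/24 c=0 d=13/24
  seg 1: a=-3 b=-11/12 c=13/8 d=-13/72
S(5/2) = -85/64

Δ: Δ0=-2, Δ1=7/3
row 1: diag=8, rhs=26; c'=3/8, d'=13/4
back: M1=13/4
M: M0=0, M1=13/4, M2=0
seg 0: a=-1, c=M0/2=0, d=(M1−M0)/(6·1)=13/24, b=Δ0−h0·(2M0+M1)/6=-61/24
seg 1: a=-3, c=M1/2=13/8, d=(M2−M1)/(6·3)=-13/72, b=Δ1−h1·(2M1+M2)/6=-11/12
t_q=5/2 → seg 1, τ=3/2; S=-3+-11/12·τ+13/8·τ²+-13/72·τ³=-85/64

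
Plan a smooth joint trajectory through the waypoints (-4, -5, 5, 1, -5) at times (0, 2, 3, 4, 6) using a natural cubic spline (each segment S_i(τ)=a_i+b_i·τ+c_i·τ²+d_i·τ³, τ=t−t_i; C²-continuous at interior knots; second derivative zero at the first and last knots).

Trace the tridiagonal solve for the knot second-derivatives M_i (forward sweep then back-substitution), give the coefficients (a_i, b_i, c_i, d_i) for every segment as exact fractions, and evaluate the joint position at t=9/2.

  seg 0: a=-4 b=-719/132 c=0 d=653/528
  seg 1: a=-5 b=310/33 c=653/88 d=-1799/264
  seg 2: a=5 b=91/24 c=-573/44 d=1381/264
  seg 3: a=1 b=-433/66 c=235/88 d=-235/528
S(9/2) = -2349/1408

Δ: Δ0=-1/2, Δ1=10, Δ2=-4, Δ3=-3
row 1: diag=6, rhs=63; c'=1/6, d'=21/2
row 2: denom=4−1·1/6=23/6; d'=(-84−1·21/2)/(23/6)=-567/23
row 3: denom=6−1·6/23=132/23; d'=(6−1·-567/23)/(132/23)=235/44
back: M3=235/44
back: M2=-567/23−6/23·235/44=-573/22
back: M1=21/2−1/6·-573/22=653/44
M: M0=0, M1=653/44, M2=-573/22, M3=235/44, M4=0
seg 0: a=-4, c=M0/2=0, d=(M1−M0)/(6·2)=653/528, b=Δ0−h0·(2M0+M1)/6=-719/132
seg 1: a=-5, c=M1/2=653/88, d=(M2−M1)/(6·1)=-1799/264, b=Δ1−h1·(2M1+M2)/6=310/33
seg 2: a=5, c=M2/2=-573/44, d=(M3−M2)/(6·1)=1381/264, b=Δ2−h2·(2M2+M3)/6=91/24
seg 3: a=1, c=M3/2=235/88, d=(M4−M3)/(6·2)=-235/528, b=Δ3−h3·(2M3+M4)/6=-433/66
t_q=9/2 → seg 3, τ=1/2; S=1+-433/66·τ+235/88·τ²+-235/528·τ³=-2349/1408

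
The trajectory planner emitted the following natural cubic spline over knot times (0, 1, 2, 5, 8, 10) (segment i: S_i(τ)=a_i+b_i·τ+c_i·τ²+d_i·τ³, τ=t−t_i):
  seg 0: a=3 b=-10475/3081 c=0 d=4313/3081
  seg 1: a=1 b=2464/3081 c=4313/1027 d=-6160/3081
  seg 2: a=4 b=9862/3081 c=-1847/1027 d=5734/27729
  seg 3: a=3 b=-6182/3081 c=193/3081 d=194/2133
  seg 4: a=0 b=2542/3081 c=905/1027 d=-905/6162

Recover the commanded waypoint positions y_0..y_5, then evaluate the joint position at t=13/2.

y_0=3 y_1=1 y_2=4 y_3=3 y_4=0 y_5=4
S(13/2) = 450/1027

y_0 = S_0(0) = a_0 = 3
y_1 = S_1(0) = a_1 = 1
y_2 = S_2(0) = a_2 = 4
y_3 = S_3(0) = a_3 = 3
y_4 = S_4(0) = a_4 = 0
y_5 = S_4(2) = 4
t_q=13/2 is in segment 3 (τ=3/2); S_3(τ)=450/1027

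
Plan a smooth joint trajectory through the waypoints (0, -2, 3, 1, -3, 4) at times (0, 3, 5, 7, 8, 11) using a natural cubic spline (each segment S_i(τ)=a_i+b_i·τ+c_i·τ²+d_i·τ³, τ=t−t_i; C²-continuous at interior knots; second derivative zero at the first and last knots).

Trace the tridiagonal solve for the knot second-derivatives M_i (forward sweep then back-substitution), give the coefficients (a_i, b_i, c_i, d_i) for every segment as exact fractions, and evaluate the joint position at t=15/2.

  seg 0: a=0 b=-6059/3252 c=0 d=1297/9756
  seg 1: a=-2 b=2807/1626 c=1297/1084 d=-2633/6504
  seg 2: a=3 b=1345/813 c=-334/271 d=-77/1626
  seg 3: a=1 b=-3125/813 c=-411/271 d=1106/813
  seg 4: a=-3 b=-2273/813 c=695/271 d=-695/2439
S(15/2) = -613/542

Δ: Δ0=-2/3, Δ1=5/2, Δ2=-1, Δ3=-4, Δ4=7/3
row 1: diag=10, rhs=19; c'=1/5, d'=19/10
row 2: denom=8−2·1/5=38/5; d'=(-21−2·19/10)/(38/5)=-62/19
row 3: denom=6−2·5/19=104/19; d'=(-18−2·-62/19)/(104/19)=-109/52
row 4: denom=8−1·19/104=813/104; d'=(38−1·-109/52)/(813/104)=1390/271
back: M4=1390/271
back: M3=-109/52−19/104·1390/271=-822/271
back: M2=-62/19−5/19·-822/271=-668/271
back: M1=19/10−1/5·-668/271=1297/542
M: M0=0, M1=1297/542, M2=-668/271, M3=-822/271, M4=1390/271, M5=0
seg 0: a=0, c=M0/2=0, d=(M1−M0)/(6·3)=1297/9756, b=Δ0−h0·(2M0+M1)/6=-6059/3252
seg 1: a=-2, c=M1/2=1297/1084, d=(M2−M1)/(6·2)=-2633/6504, b=Δ1−h1·(2M1+M2)/6=2807/1626
seg 2: a=3, c=M2/2=-334/271, d=(M3−M2)/(6·2)=-77/1626, b=Δ2−h2·(2M2+M3)/6=1345/813
seg 3: a=1, c=M3/2=-411/271, d=(M4−M3)/(6·1)=1106/813, b=Δ3−h3·(2M3+M4)/6=-3125/813
seg 4: a=-3, c=M4/2=695/271, d=(M5−M4)/(6·3)=-695/2439, b=Δ4−h4·(2M4+M5)/6=-2273/813
t_q=15/2 → seg 3, τ=1/2; S=1+-3125/813·τ+-411/271·τ²+1106/813·τ³=-613/542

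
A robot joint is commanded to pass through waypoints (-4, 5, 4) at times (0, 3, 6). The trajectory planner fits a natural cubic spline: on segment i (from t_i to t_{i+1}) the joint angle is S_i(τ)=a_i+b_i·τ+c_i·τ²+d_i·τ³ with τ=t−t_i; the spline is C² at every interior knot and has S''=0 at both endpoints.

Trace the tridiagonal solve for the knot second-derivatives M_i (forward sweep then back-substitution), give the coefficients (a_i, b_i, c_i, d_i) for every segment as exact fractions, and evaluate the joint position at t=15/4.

  seg 0: a=-4 b=23/6 c=0 d=-5/54
  seg 1: a=5 b=4/3 c=-5/6 d=5/54
S(15/4) = 713/128

Δ: Δ0=3, Δ1=-1/3
row 1: diag=12, rhs=-20; c'=1/4, d'=-5/3
back: M1=-5/3
M: M0=0, M1=-5/3, M2=0
seg 0: a=-4, c=M0/2=0, d=(M1−M0)/(6·3)=-5/54, b=Δ0−h0·(2M0+M1)/6=23/6
seg 1: a=5, c=M1/2=-5/6, d=(M2−M1)/(6·3)=5/54, b=Δ1−h1·(2M1+M2)/6=4/3
t_q=15/4 → seg 1, τ=3/4; S=5+4/3·τ+-5/6·τ²+5/54·τ³=713/128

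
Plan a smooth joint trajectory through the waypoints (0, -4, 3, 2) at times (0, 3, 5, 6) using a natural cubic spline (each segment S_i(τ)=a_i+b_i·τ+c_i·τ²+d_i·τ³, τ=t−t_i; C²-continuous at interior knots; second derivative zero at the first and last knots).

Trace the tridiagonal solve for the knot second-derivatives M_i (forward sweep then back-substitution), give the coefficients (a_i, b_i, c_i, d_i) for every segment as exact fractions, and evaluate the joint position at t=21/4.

  seg 0: a=0 b=-283/84 c=0 d=19/84
  seg 1: a=-4 b=115/42 c=57/28 d=-139/168
  seg 2: a=3 b=20/21 c=-41/14 d=41/42
S(21/4) = 393/128

Δ: Δ0=-4/3, Δ1=7/2, Δ2=-1
row 1: diag=10, rhs=29; c'=1/5, d'=29/10
row 2: denom=6−2·1/5=28/5; d'=(-27−2·29/10)/(28/5)=-41/7
back: M2=-41/7
back: M1=29/10−1/5·-41/7=57/14
M: M0=0, M1=57/14, M2=-41/7, M3=0
seg 0: a=0, c=M0/2=0, d=(M1−M0)/(6·3)=19/84, b=Δ0−h0·(2M0+M1)/6=-283/84
seg 1: a=-4, c=M1/2=57/28, d=(M2−M1)/(6·2)=-139/168, b=Δ1−h1·(2M1+M2)/6=115/42
seg 2: a=3, c=M2/2=-41/14, d=(M3−M2)/(6·1)=41/42, b=Δ2−h2·(2M2+M3)/6=20/21
t_q=21/4 → seg 2, τ=1/4; S=3+20/21·τ+-41/14·τ²+41/42·τ³=393/128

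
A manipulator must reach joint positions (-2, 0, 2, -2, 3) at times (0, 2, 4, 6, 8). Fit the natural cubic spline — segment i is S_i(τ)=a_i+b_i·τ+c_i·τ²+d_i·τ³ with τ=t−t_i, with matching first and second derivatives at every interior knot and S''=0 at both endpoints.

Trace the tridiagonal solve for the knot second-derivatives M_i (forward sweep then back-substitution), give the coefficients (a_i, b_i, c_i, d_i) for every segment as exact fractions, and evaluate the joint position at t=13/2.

Δ: Δ0=1, Δ1=1, Δ2=-2, Δ3=5/2
row 1: diag=8, rhs=0; c'=1/4, d'=0
row 2: denom=8−2·1/4=15/2; d'=(-18−2·0)/(15/2)=-12/5
row 3: denom=8−2·4/15=112/15; d'=(27−2·-12/5)/(112/15)=477/112
back: M3=477/112
back: M2=-12/5−4/15·477/112=-99/28
back: M1=0−1/4·-99/28=99/112
M: M0=0, M1=99/112, M2=-99/28, M3=477/112, M4=0
seg 0: a=-2, c=M0/2=0, d=(M1−M0)/(6·2)=33/448, b=Δ0−h0·(2M0+M1)/6=79/112
seg 1: a=0, c=M1/2=99/224, d=(M2−M1)/(6·2)=-165/448, b=Δ1−h1·(2M1+M2)/6=89/56
seg 2: a=2, c=M2/2=-99/56, d=(M3−M2)/(6·2)=291/448, b=Δ2−h2·(2M2+M3)/6=-17/16
seg 3: a=-2, c=M3/2=477/224, d=(M4−M3)/(6·2)=-159/448, b=Δ3−h3·(2M3+M4)/6=-19/56
t_q=13/2 → seg 3, τ=1/2; S=-2+-19/56·τ+477/224·τ²+-159/448·τ³=-861/512

  seg 0: a=-2 b=79/112 c=0 d=33/448
  seg 1: a=0 b=89/56 c=99/224 d=-165/448
  seg 2: a=2 b=-17/16 c=-99/56 d=291/448
  seg 3: a=-2 b=-19/56 c=477/224 d=-159/448
S(13/2) = -861/512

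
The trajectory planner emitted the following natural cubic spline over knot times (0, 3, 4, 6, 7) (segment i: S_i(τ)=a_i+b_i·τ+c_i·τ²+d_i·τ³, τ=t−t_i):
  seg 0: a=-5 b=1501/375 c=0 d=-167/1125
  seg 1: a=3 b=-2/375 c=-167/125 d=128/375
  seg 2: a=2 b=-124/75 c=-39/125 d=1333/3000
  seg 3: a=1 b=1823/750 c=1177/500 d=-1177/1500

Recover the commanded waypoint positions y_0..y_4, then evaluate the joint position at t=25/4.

y_0=-5 y_1=3 y_2=2 y_3=1 y_4=5
S(25/4) = 55761/32000

y_0 = S_0(0) = a_0 = -5
y_1 = S_1(0) = a_1 = 3
y_2 = S_2(0) = a_2 = 2
y_3 = S_3(0) = a_3 = 1
y_4 = S_3(1) = 5
t_q=25/4 is in segment 3 (τ=1/4); S_3(τ)=55761/32000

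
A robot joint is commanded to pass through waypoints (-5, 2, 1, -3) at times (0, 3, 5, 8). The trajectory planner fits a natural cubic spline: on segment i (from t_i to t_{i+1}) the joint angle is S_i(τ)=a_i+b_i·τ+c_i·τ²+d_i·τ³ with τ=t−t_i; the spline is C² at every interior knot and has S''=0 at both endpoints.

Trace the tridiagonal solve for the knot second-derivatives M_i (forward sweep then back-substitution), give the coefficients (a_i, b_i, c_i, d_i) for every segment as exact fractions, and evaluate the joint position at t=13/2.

Δ: Δ0=7/3, Δ1=-1/2, Δ2=-4/3
row 1: diag=10, rhs=-17; c'=1/5, d'=-17/10
row 2: denom=10−2·1/5=48/5; d'=(-5−2·-17/10)/(48/5)=-1/6
back: M2=-1/6
back: M1=-17/10−1/5·-1/6=-5/3
M: M0=0, M1=-5/3, M2=-1/6, M3=0
seg 0: a=-5, c=M0/2=0, d=(M1−M0)/(6·3)=-5/54, b=Δ0−h0·(2M0+M1)/6=19/6
seg 1: a=2, c=M1/2=-5/6, d=(M2−M1)/(6·2)=1/8, b=Δ1−h1·(2M1+M2)/6=2/3
seg 2: a=1, c=M2/2=-1/12, d=(M3−M2)/(6·3)=1/108, b=Δ2−h2·(2M2+M3)/6=-7/6
t_q=13/2 → seg 2, τ=3/2; S=1+-7/6·τ+-1/12·τ²+1/108·τ³=-29/32

  seg 0: a=-5 b=19/6 c=0 d=-5/54
  seg 1: a=2 b=2/3 c=-5/6 d=1/8
  seg 2: a=1 b=-7/6 c=-1/12 d=1/108
S(13/2) = -29/32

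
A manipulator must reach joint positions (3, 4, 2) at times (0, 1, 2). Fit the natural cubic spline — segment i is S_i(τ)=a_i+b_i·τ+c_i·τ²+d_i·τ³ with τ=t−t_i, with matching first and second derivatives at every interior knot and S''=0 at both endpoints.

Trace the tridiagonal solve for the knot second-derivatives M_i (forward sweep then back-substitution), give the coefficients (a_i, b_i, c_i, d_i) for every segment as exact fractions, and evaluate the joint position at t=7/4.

Δ: Δ0=1, Δ1=-2
row 1: diag=4, rhs=-18; c'=1/4, d'=-9/2
back: M1=-9/2
M: M0=0, M1=-9/2, M2=0
seg 0: a=3, c=M0/2=0, d=(M1−M0)/(6·1)=-3/4, b=Δ0−h0·(2M0+M1)/6=7/4
seg 1: a=4, c=M1/2=-9/4, d=(M2−M1)/(6·1)=3/4, b=Δ1−h1·(2M1+M2)/6=-1/2
t_q=7/4 → seg 1, τ=3/4; S=4+-1/2·τ+-9/4·τ²+3/4·τ³=685/256

  seg 0: a=3 b=7/4 c=0 d=-3/4
  seg 1: a=4 b=-1/2 c=-9/4 d=3/4
S(7/4) = 685/256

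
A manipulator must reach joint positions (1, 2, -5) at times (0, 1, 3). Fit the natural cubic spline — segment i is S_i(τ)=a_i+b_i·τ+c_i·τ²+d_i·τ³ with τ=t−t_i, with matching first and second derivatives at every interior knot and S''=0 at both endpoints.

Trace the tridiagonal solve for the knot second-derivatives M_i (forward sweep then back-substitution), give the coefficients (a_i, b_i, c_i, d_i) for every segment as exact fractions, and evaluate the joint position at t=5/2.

  seg 0: a=1 b=7/4 c=0 d=-3/4
  seg 1: a=2 b=-1/2 c=-9/4 d=3/8
S(5/2) = -163/64

Δ: Δ0=1, Δ1=-7/2
row 1: diag=6, rhs=-27; c'=1/3, d'=-9/2
back: M1=-9/2
M: M0=0, M1=-9/2, M2=0
seg 0: a=1, c=M0/2=0, d=(M1−M0)/(6·1)=-3/4, b=Δ0−h0·(2M0+M1)/6=7/4
seg 1: a=2, c=M1/2=-9/4, d=(M2−M1)/(6·2)=3/8, b=Δ1−h1·(2M1+M2)/6=-1/2
t_q=5/2 → seg 1, τ=3/2; S=2+-1/2·τ+-9/4·τ²+3/8·τ³=-163/64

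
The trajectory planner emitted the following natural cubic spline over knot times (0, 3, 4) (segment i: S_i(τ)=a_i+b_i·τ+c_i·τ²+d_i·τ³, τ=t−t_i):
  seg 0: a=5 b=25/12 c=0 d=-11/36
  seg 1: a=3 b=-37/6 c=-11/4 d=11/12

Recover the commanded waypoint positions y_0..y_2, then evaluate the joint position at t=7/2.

y_0 = S_0(0) = a_0 = 5
y_1 = S_1(0) = a_1 = 3
y_2 = S_1(1) = -5
t_q=7/2 is in segment 1 (τ=1/2); S_1(τ)=-21/32

y_0=5 y_1=3 y_2=-5
S(7/2) = -21/32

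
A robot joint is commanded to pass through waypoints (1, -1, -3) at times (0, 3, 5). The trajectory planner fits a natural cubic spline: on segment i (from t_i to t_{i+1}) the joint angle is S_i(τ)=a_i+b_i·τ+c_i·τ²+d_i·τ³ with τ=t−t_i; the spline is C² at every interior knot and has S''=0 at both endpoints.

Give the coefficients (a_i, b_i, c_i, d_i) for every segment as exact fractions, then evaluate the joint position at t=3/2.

Δ: Δ0=-2/3, Δ1=-1
row 1: diag=10, rhs=-2; c'=1/5, d'=-1/5
back: M1=-1/5
M: M0=0, M1=-1/5, M2=0
seg 0: a=1, c=M0/2=0, d=(M1−M0)/(6·3)=-1/90, b=Δ0−h0·(2M0+M1)/6=-17/30
seg 1: a=-1, c=M1/2=-1/10, d=(M2−M1)/(6·2)=1/60, b=Δ1−h1·(2M1+M2)/6=-13/15
t_q=3/2 → seg 0, τ=3/2; S=1+-17/30·τ+0·τ²+-1/90·τ³=9/80

  seg 0: a=1 b=-17/30 c=0 d=-1/90
  seg 1: a=-1 b=-13/15 c=-1/10 d=1/60
S(3/2) = 9/80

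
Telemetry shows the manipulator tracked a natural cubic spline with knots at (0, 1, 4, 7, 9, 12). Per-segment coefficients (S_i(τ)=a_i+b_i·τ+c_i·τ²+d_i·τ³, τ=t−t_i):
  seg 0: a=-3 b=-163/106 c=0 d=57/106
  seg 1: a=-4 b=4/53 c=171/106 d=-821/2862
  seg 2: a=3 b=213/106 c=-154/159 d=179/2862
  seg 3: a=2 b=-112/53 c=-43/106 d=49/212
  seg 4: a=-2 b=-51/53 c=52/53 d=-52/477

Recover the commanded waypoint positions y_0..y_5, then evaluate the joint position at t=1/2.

y_0=-3 y_1=-4 y_2=3 y_3=2 y_4=-2 y_5=1
S(1/2) = -3139/848

y_0 = S_0(0) = a_0 = -3
y_1 = S_1(0) = a_1 = -4
y_2 = S_2(0) = a_2 = 3
y_3 = S_3(0) = a_3 = 2
y_4 = S_4(0) = a_4 = -2
y_5 = S_4(3) = 1
t_q=1/2 is in segment 0 (τ=1/2); S_0(τ)=-3139/848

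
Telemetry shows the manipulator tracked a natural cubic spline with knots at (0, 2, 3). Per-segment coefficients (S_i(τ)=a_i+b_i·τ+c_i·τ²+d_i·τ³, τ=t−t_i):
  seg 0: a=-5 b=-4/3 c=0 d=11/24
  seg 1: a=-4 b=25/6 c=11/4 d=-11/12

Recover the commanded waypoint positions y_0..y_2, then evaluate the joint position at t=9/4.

y_0=-5 y_1=-4 y_2=2
S(9/4) = -717/256

y_0 = S_0(0) = a_0 = -5
y_1 = S_1(0) = a_1 = -4
y_2 = S_1(1) = 2
t_q=9/4 is in segment 1 (τ=1/4); S_1(τ)=-717/256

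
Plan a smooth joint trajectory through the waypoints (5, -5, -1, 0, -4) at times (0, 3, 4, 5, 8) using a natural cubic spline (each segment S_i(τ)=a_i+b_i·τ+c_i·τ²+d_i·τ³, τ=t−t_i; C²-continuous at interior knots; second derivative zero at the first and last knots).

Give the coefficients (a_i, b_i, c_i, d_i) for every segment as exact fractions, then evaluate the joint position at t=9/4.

Δ: Δ0=-10/3, Δ1=4, Δ2=1, Δ3=-4/3
row 1: diag=8, rhs=44; c'=1/8, d'=11/2
row 2: denom=4−1·1/8=31/8; d'=(-18−1·11/2)/(31/8)=-188/31
row 3: denom=8−1·8/31=240/31; d'=(-14−1·-188/31)/(240/31)=-41/40
back: M3=-41/40
back: M2=-188/31−8/31·-41/40=-29/5
back: M1=11/2−1/8·-29/5=249/40
M: M0=0, M1=249/40, M2=-29/5, M3=-41/40, M4=0
seg 0: a=5, c=M0/2=0, d=(M1−M0)/(6·3)=83/240, b=Δ0−h0·(2M0+M1)/6=-1547/240
seg 1: a=-5, c=M1/2=249/80, d=(M2−M1)/(6·1)=-481/240, b=Δ1−h1·(2M1+M2)/6=347/120
seg 2: a=-1, c=M2/2=-29/10, d=(M3−M2)/(6·1)=191/240, b=Δ2−h2·(2M2+M3)/6=149/48
seg 3: a=0, c=M3/2=-41/80, d=(M4−M3)/(6·3)=41/720, b=Δ3−h3·(2M3+M4)/6=-37/120
t_q=9/4 → seg 0, τ=9/4; S=5+-1547/240·τ+0·τ²+83/240·τ³=-28487/5120

  seg 0: a=5 b=-1547/240 c=0 d=83/240
  seg 1: a=-5 b=347/120 c=249/80 d=-481/240
  seg 2: a=-1 b=149/48 c=-29/10 d=191/240
  seg 3: a=0 b=-37/120 c=-41/80 d=41/720
S(9/4) = -28487/5120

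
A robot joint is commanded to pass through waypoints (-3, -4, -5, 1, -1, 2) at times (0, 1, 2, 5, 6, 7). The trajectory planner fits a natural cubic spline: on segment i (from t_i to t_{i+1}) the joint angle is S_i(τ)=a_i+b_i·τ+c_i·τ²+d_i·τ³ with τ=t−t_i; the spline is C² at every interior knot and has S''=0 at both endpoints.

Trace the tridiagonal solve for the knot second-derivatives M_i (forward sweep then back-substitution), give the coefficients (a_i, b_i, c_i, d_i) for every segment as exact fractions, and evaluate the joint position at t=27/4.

  seg 0: a=-3 b=-661/817 c=0 d=-156/817
  seg 1: a=-4 b=-1129/817 c=-468/817 d=780/817
  seg 2: a=-5 b=275/817 c=1872/817 d=-11/19
  seg 3: a=1 b=-1264/817 c=-2385/817 d=2015/817
  seg 4: a=-1 b=11/817 c=3660/817 d=-1220/817
S(27/4) = 11765/13072

Δ: Δ0=-1, Δ1=-1, Δ2=2, Δ3=-2, Δ4=3
row 1: diag=4, rhs=0; c'=1/4, d'=0
row 2: denom=8−1·1/4=31/4; d'=(18−1·0)/(31/4)=72/31
row 3: denom=8−3·12/31=212/31; d'=(-24−3·72/31)/(212/31)=-240/53
row 4: denom=4−1·31/212=817/212; d'=(30−1·-240/53)/(817/212)=7320/817
back: M4=7320/817
back: M3=-240/53−31/212·7320/817=-4770/817
back: M2=72/31−12/31·-4770/817=3744/817
back: M1=0−1/4·3744/817=-936/817
M: M0=0, M1=-936/817, M2=3744/817, M3=-4770/817, M4=7320/817, M5=0
seg 0: a=-3, c=M0/2=0, d=(M1−M0)/(6·1)=-156/817, b=Δ0−h0·(2M0+M1)/6=-661/817
seg 1: a=-4, c=M1/2=-468/817, d=(M2−M1)/(6·1)=780/817, b=Δ1−h1·(2M1+M2)/6=-1129/817
seg 2: a=-5, c=M2/2=1872/817, d=(M3−M2)/(6·3)=-11/19, b=Δ2−h2·(2M2+M3)/6=275/817
seg 3: a=1, c=M3/2=-2385/817, d=(M4−M3)/(6·1)=2015/817, b=Δ3−h3·(2M3+M4)/6=-1264/817
seg 4: a=-1, c=M4/2=3660/817, d=(M5−M4)/(6·1)=-1220/817, b=Δ4−h4·(2M4+M5)/6=11/817
t_q=27/4 → seg 4, τ=3/4; S=-1+11/817·τ+3660/817·τ²+-1220/817·τ³=11765/13072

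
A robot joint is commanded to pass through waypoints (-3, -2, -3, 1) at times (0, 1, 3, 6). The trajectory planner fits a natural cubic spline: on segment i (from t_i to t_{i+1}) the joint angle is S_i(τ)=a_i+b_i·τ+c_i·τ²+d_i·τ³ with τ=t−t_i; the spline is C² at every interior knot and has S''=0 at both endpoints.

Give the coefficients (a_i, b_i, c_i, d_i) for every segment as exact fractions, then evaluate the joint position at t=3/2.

  seg 0: a=-3 b=4/3 c=0 d=-1/3
  seg 1: a=-2 b=1/3 c=-1 d=7/24
  seg 2: a=-3 b=-1/6 c=3/4 d=-1/12
S(3/2) = -131/64

Δ: Δ0=1, Δ1=-1/2, Δ2=4/3
row 1: diag=6, rhs=-9; c'=1/3, d'=-3/2
row 2: denom=10−2·1/3=28/3; d'=(11−2·-3/2)/(28/3)=3/2
back: M2=3/2
back: M1=-3/2−1/3·3/2=-2
M: M0=0, M1=-2, M2=3/2, M3=0
seg 0: a=-3, c=M0/2=0, d=(M1−M0)/(6·1)=-1/3, b=Δ0−h0·(2M0+M1)/6=4/3
seg 1: a=-2, c=M1/2=-1, d=(M2−M1)/(6·2)=7/24, b=Δ1−h1·(2M1+M2)/6=1/3
seg 2: a=-3, c=M2/2=3/4, d=(M3−M2)/(6·3)=-1/12, b=Δ2−h2·(2M2+M3)/6=-1/6
t_q=3/2 → seg 1, τ=1/2; S=-2+1/3·τ+-1·τ²+7/24·τ³=-131/64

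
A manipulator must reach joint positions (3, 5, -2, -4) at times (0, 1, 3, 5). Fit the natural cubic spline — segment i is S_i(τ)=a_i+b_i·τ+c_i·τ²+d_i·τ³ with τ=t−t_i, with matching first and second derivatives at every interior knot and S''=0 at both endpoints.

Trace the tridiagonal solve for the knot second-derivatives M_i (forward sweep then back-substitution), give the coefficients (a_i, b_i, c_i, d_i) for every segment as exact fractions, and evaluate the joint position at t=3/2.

Δ: Δ0=2, Δ1=-7/2, Δ2=-1
row 1: diag=6, rhs=-33; c'=1/3, d'=-11/2
row 2: denom=8−2·1/3=22/3; d'=(15−2·-11/2)/(22/3)=39/11
back: M2=39/11
back: M1=-11/2−1/3·39/11=-147/22
M: M0=0, M1=-147/22, M2=39/11, M3=0
seg 0: a=3, c=M0/2=0, d=(M1−M0)/(6·1)=-49/44, b=Δ0−h0·(2M0+M1)/6=137/44
seg 1: a=5, c=M1/2=-147/44, d=(M2−M1)/(6·2)=75/88, b=Δ1−h1·(2M1+M2)/6=-5/22
seg 2: a=-2, c=M2/2=39/22, d=(M3−M2)/(6·2)=-13/44, b=Δ2−h2·(2M2+M3)/6=-37/11
t_q=3/2 → seg 1, τ=1/2; S=5+-5/22·τ+-147/44·τ²+75/88·τ³=2927/704

  seg 0: a=3 b=137/44 c=0 d=-49/44
  seg 1: a=5 b=-5/22 c=-147/44 d=75/88
  seg 2: a=-2 b=-37/11 c=39/22 d=-13/44
S(3/2) = 2927/704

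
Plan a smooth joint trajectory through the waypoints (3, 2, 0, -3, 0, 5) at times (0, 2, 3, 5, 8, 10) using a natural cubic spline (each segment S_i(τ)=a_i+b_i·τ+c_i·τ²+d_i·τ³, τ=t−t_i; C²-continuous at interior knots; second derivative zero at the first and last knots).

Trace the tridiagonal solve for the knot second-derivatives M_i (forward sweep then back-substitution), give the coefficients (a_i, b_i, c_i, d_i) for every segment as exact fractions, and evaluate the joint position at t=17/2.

Δ: Δ0=-1/2, Δ1=-2, Δ2=-3/2, Δ3=1, Δ4=5/2
row 1: diag=6, rhs=-9; c'=1/6, d'=-3/2
row 2: denom=6−1·1/6=35/6; d'=(3−1·-3/2)/(35/6)=27/35
row 3: denom=10−2·12/35=326/35; d'=(15−2·27/35)/(326/35)=471/326
row 4: denom=10−3·105/326=2945/326; d'=(9−3·471/326)/(2945/326)=1521/2945
back: M4=1521/2945
back: M3=471/326−105/326·1521/2945=753/589
back: M2=27/35−12/35·753/589=981/2945
back: M1=-3/2−1/6·981/2945=-4581/2945
M: M0=0, M1=-4581/2945, M2=981/2945, M3=753/589, M4=1521/2945, M5=0
seg 0: a=3, c=M0/2=0, d=(M1−M0)/(6·2)=-1527/11780, b=Δ0−h0·(2M0+M1)/6=109/5890
seg 1: a=2, c=M1/2=-4581/5890, d=(M2−M1)/(6·1)=927/2945, b=Δ1−h1·(2M1+M2)/6=-9053/5890
seg 2: a=0, c=M2/2=981/5890, d=(M3−M2)/(6·2)=232/2945, b=Δ2−h2·(2M2+M3)/6=-12653/5890
seg 3: a=-3, c=M3/2=753/1178, d=(M4−M3)/(6·3)=-374/8835, b=Δ3−h3·(2M3+M4)/6=-3161/5890
seg 4: a=0, c=M4/2=1521/5890, d=(M5−M4)/(6·2)=-507/11780, b=Δ4−h4·(2M4+M5)/6=12697/5890
t_q=17/2 → seg 4, τ=1/2; S=0+12697/5890·τ+1521/5890·τ²+-507/11780·τ³=107153/94240

  seg 0: a=3 b=109/5890 c=0 d=-1527/11780
  seg 1: a=2 b=-9053/5890 c=-4581/5890 d=927/2945
  seg 2: a=0 b=-12653/5890 c=981/5890 d=232/2945
  seg 3: a=-3 b=-3161/5890 c=753/1178 d=-374/8835
  seg 4: a=0 b=12697/5890 c=1521/5890 d=-507/11780
S(17/2) = 107153/94240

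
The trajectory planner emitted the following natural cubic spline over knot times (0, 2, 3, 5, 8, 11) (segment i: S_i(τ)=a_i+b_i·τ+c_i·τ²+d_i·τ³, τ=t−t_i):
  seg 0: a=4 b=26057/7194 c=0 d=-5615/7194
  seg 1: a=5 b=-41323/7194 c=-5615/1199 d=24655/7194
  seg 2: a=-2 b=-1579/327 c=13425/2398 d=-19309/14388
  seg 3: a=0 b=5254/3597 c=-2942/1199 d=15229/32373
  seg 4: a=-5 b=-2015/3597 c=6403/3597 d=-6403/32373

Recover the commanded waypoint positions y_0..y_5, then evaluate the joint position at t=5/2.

y_0 = S_0(0) = a_0 = 4
y_1 = S_1(0) = a_1 = 5
y_2 = S_2(0) = a_2 = -2
y_3 = S_3(0) = a_3 = 0
y_4 = S_4(0) = a_4 = -5
y_5 = S_4(3) = 4
t_q=5/2 is in segment 1 (τ=1/2); S_1(τ)=26581/19184

y_0=4 y_1=5 y_2=-2 y_3=0 y_4=-5 y_5=4
S(5/2) = 26581/19184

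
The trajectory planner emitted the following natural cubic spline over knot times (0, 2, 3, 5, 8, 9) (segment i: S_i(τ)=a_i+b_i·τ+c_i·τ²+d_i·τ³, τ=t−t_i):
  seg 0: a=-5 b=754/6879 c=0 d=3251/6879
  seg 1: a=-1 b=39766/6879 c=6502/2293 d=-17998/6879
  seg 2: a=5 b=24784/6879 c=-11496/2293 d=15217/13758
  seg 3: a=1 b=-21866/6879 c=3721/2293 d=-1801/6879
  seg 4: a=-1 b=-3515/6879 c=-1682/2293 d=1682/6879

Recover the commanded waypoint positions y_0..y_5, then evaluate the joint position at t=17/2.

y_0 = S_0(0) = a_0 = -5
y_1 = S_1(0) = a_1 = -1
y_2 = S_2(0) = a_2 = 5
y_3 = S_3(0) = a_3 = 1
y_4 = S_4(0) = a_4 = -1
y_5 = S_4(1) = -2
t_q=17/2 is in segment 4 (τ=1/2); S_4(τ)=-12917/9172

y_0=-5 y_1=-1 y_2=5 y_3=1 y_4=-1 y_5=-2
S(17/2) = -12917/9172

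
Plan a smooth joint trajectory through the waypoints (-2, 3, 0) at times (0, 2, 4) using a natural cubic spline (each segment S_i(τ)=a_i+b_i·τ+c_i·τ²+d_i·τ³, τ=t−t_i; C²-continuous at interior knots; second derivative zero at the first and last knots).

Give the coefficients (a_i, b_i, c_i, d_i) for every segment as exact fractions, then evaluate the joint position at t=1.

Δ: Δ0=5/2, Δ1=-3/2
row 1: diag=8, rhs=-24; c'=1/4, d'=-3
back: M1=-3
M: M0=0, M1=-3, M2=0
seg 0: a=-2, c=M0/2=0, d=(M1−M0)/(6·2)=-1/4, b=Δ0−h0·(2M0+M1)/6=7/2
seg 1: a=3, c=M1/2=-3/2, d=(M2−M1)/(6·2)=1/4, b=Δ1−h1·(2M1+M2)/6=1/2
t_q=1 → seg 0, τ=1; S=-2+7/2·τ+0·τ²+-1/4·τ³=5/4

  seg 0: a=-2 b=7/2 c=0 d=-1/4
  seg 1: a=3 b=1/2 c=-3/2 d=1/4
S(1) = 5/4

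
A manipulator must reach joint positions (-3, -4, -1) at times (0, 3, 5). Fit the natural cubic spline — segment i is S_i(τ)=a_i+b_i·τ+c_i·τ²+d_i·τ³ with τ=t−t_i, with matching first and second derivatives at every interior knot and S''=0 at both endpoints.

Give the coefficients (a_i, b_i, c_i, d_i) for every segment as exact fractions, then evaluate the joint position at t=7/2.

  seg 0: a=-3 b=-53/60 c=0 d=11/180
  seg 1: a=-4 b=23/30 c=11/20 d=-11/120
S(7/2) = -1117/320

Δ: Δ0=-1/3, Δ1=3/2
row 1: diag=10, rhs=11; c'=1/5, d'=11/10
back: M1=11/10
M: M0=0, M1=11/10, M2=0
seg 0: a=-3, c=M0/2=0, d=(M1−M0)/(6·3)=11/180, b=Δ0−h0·(2M0+M1)/6=-53/60
seg 1: a=-4, c=M1/2=11/20, d=(M2−M1)/(6·2)=-11/120, b=Δ1−h1·(2M1+M2)/6=23/30
t_q=7/2 → seg 1, τ=1/2; S=-4+23/30·τ+11/20·τ²+-11/120·τ³=-1117/320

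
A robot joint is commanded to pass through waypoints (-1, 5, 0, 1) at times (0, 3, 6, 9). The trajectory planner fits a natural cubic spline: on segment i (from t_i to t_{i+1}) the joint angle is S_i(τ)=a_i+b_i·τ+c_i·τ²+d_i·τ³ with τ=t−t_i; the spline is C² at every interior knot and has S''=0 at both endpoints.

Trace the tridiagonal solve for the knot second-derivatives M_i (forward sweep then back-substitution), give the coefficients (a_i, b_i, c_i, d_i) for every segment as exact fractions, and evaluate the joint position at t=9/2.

Δ: Δ0=2, Δ1=-5/3, Δ2=1/3
row 1: diag=12, rhs=-22; c'=1/4, d'=-11/6
row 2: denom=12−3·1/4=45/4; d'=(12−3·-11/6)/(45/4)=14/9
back: M2=14/9
back: M1=-11/6−1/4·14/9=-20/9
M: M0=0, M1=-20/9, M2=14/9, M3=0
seg 0: a=-1, c=M0/2=0, d=(M1−M0)/(6·3)=-10/81, b=Δ0−h0·(2M0+M1)/6=28/9
seg 1: a=5, c=M1/2=-10/9, d=(M2−M1)/(6·3)=17/81, b=Δ1−h1·(2M1+M2)/6=-2/9
seg 2: a=0, c=M2/2=7/9, d=(M3−M2)/(6·3)=-7/81, b=Δ2−h2·(2M2+M3)/6=-11/9
t_q=9/2 → seg 1, τ=3/2; S=5+-2/9·τ+-10/9·τ²+17/81·τ³=23/8

  seg 0: a=-1 b=28/9 c=0 d=-10/81
  seg 1: a=5 b=-2/9 c=-10/9 d=17/81
  seg 2: a=0 b=-11/9 c=7/9 d=-7/81
S(9/2) = 23/8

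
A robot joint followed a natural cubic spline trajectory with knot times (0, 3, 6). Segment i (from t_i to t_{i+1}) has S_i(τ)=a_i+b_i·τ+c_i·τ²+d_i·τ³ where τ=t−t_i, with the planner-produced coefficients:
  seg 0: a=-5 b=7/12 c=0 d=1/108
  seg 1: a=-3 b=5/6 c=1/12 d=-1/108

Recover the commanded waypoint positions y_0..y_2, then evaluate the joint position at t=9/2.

y_0 = S_0(0) = a_0 = -5
y_1 = S_1(0) = a_1 = -3
y_2 = S_1(3) = 0
t_q=9/2 is in segment 1 (τ=3/2); S_1(τ)=-51/32

y_0=-5 y_1=-3 y_2=0
S(9/2) = -51/32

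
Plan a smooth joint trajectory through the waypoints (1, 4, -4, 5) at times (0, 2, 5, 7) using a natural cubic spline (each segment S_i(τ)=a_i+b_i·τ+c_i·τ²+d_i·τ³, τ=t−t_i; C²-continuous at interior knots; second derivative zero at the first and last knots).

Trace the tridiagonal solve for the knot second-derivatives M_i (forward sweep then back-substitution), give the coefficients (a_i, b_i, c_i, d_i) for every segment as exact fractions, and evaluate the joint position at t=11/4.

Δ: Δ0=3/2, Δ1=-8/3, Δ2=9/2
row 1: diag=10, rhs=-25; c'=3/10, d'=-5/2
row 2: denom=10−3·3/10=91/10; d'=(43−3·-5/2)/(91/10)=505/91
back: M2=505/91
back: M1=-5/2−3/10·505/91=-379/91
M: M0=0, M1=-379/91, M2=505/91, M3=0
seg 0: a=1, c=M0/2=0, d=(M1−M0)/(6·2)=-379/1092, b=Δ0−h0·(2M0+M1)/6=1577/546
seg 1: a=4, c=M1/2=-379/182, d=(M2−M1)/(6·3)=34/63, b=Δ1−h1·(2M1+M2)/6=-697/546
seg 2: a=-4, c=M2/2=505/182, d=(M3−M2)/(6·2)=-505/1092, b=Δ2−h2·(2M2+M3)/6=437/546
t_q=11/4 → seg 1, τ=3/4; S=4+-697/546·τ+-379/182·τ²+34/63·τ³=191/91

  seg 0: a=1 b=1577/546 c=0 d=-379/1092
  seg 1: a=4 b=-697/546 c=-379/182 d=34/63
  seg 2: a=-4 b=437/546 c=505/182 d=-505/1092
S(11/4) = 191/91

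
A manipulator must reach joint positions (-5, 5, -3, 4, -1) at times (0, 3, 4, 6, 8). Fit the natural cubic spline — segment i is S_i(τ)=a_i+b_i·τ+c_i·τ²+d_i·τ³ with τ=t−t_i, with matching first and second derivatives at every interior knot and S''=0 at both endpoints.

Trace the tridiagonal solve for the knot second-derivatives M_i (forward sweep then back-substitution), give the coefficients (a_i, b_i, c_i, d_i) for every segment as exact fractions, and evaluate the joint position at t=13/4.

Δ: Δ0=10/3, Δ1=-8, Δ2=7/2, Δ3=-5/2
row 1: diag=8, rhs=-68; c'=1/8, d'=-17/2
row 2: denom=6−1·1/8=47/8; d'=(69−1·-17/2)/(47/8)=620/47
row 3: denom=8−2·16/47=344/47; d'=(-36−2·620/47)/(344/47)=-733/86
back: M3=-733/86
back: M2=620/47−16/47·-733/86=692/43
back: M1=-17/2−1/8·692/43=-452/43
M: M0=0, M1=-452/43, M2=692/43, M3=-733/86, M4=0
seg 0: a=-5, c=M0/2=0, d=(M1−M0)/(6·3)=-226/387, b=Δ0−h0·(2M0+M1)/6=1108/129
seg 1: a=5, c=M1/2=-226/43, d=(M2−M1)/(6·1)=572/129, b=Δ1−h1·(2M1+M2)/6=-926/129
seg 2: a=-3, c=M2/2=346/43, d=(M3−M2)/(6·2)=-2117/1032, b=Δ2−h2·(2M2+M3)/6=-566/129
seg 3: a=4, c=M3/2=-733/172, d=(M4−M3)/(6·2)=733/1032, b=Δ3−h3·(2M3+M4)/6=821/258
t_q=13/4 → seg 1, τ=1/4; S=5+-926/129·τ+-226/43·τ²+572/129·τ³=2027/688

  seg 0: a=-5 b=1108/129 c=0 d=-226/387
  seg 1: a=5 b=-926/129 c=-226/43 d=572/129
  seg 2: a=-3 b=-566/129 c=346/43 d=-2117/1032
  seg 3: a=4 b=821/258 c=-733/172 d=733/1032
S(13/4) = 2027/688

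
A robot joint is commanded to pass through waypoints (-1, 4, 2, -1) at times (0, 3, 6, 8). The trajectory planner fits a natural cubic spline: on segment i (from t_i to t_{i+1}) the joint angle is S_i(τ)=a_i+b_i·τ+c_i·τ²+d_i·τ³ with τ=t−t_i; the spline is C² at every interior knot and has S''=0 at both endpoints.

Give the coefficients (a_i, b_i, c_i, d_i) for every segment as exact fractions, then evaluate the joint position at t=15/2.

Δ: Δ0=5/3, Δ1=-2/3, Δ2=-3/2
row 1: diag=12, rhs=-14; c'=1/4, d'=-7/6
row 2: denom=10−3·1/4=37/4; d'=(-5−3·-7/6)/(37/4)=-6/37
back: M2=-6/37
back: M1=-7/6−1/4·-6/37=-125/111
M: M0=0, M1=-125/111, M2=-6/37, M3=0
seg 0: a=-1, c=M0/2=0, d=(M1−M0)/(6·3)=-125/1998, b=Δ0−h0·(2M0+M1)/6=165/74
seg 1: a=4, c=M1/2=-125/222, d=(M2−M1)/(6·3)=107/1998, b=Δ1−h1·(2M1+M2)/6=20/37
seg 2: a=2, c=M2/2=-3/37, d=(M3−M2)/(6·2)=1/74, b=Δ2−h2·(2M2+M3)/6=-103/74
t_q=15/2 → seg 2, τ=3/2; S=2+-103/74·τ+-3/37·τ²+1/74·τ³=-133/592

  seg 0: a=-1 b=165/74 c=0 d=-125/1998
  seg 1: a=4 b=20/37 c=-125/222 d=107/1998
  seg 2: a=2 b=-103/74 c=-3/37 d=1/74
S(15/2) = -133/592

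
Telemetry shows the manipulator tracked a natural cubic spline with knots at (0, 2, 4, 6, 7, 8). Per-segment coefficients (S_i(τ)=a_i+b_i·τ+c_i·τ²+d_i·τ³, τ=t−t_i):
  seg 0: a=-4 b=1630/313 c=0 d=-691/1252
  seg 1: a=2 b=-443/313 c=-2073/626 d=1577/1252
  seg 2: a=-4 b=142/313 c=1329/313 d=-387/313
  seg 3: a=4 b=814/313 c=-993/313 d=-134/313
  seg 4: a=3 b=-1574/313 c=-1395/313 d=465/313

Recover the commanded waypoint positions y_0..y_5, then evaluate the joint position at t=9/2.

y_0 = S_0(0) = a_0 = -4
y_1 = S_1(0) = a_1 = 2
y_2 = S_2(0) = a_2 = -4
y_3 = S_3(0) = a_3 = 4
y_4 = S_4(0) = a_4 = 3
y_5 = S_4(1) = -5
t_q=9/2 is in segment 2 (τ=1/2); S_2(τ)=-7177/2504

y_0=-4 y_1=2 y_2=-4 y_3=4 y_4=3 y_5=-5
S(9/2) = -7177/2504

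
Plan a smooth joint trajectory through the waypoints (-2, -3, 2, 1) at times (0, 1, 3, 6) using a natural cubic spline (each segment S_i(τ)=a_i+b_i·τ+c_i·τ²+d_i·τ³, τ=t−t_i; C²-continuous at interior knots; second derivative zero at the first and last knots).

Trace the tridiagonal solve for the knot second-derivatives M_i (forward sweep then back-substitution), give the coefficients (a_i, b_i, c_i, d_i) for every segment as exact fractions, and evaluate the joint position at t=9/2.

  seg 0: a=-2 b=-145/84 c=0 d=61/84
  seg 1: a=-3 b=19/42 c=61/28 d=-97/168
  seg 2: a=2 b=47/21 c=-9/7 d=1/7
S(9/2) = 165/56

Δ: Δ0=-1, Δ1=5/2, Δ2=-1/3
row 1: diag=6, rhs=21; c'=1/3, d'=7/2
row 2: denom=10−2·1/3=28/3; d'=(-17−2·7/2)/(28/3)=-18/7
back: M2=-18/7
back: M1=7/2−1/3·-18/7=61/14
M: M0=0, M1=61/14, M2=-18/7, M3=0
seg 0: a=-2, c=M0/2=0, d=(M1−M0)/(6·1)=61/84, b=Δ0−h0·(2M0+M1)/6=-145/84
seg 1: a=-3, c=M1/2=61/28, d=(M2−M1)/(6·2)=-97/168, b=Δ1−h1·(2M1+M2)/6=19/42
seg 2: a=2, c=M2/2=-9/7, d=(M3−M2)/(6·3)=1/7, b=Δ2−h2·(2M2+M3)/6=47/21
t_q=9/2 → seg 2, τ=3/2; S=2+47/21·τ+-9/7·τ²+1/7·τ³=165/56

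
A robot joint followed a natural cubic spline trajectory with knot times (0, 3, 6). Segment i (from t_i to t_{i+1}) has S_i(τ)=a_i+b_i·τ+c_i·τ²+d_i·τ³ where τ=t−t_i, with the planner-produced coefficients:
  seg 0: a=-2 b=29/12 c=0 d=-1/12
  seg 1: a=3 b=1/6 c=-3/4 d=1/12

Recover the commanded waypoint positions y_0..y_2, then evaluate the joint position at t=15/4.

y_0=-2 y_1=3 y_2=-1
S(15/4) = 701/256

y_0 = S_0(0) = a_0 = -2
y_1 = S_1(0) = a_1 = 3
y_2 = S_1(3) = -1
t_q=15/4 is in segment 1 (τ=3/4); S_1(τ)=701/256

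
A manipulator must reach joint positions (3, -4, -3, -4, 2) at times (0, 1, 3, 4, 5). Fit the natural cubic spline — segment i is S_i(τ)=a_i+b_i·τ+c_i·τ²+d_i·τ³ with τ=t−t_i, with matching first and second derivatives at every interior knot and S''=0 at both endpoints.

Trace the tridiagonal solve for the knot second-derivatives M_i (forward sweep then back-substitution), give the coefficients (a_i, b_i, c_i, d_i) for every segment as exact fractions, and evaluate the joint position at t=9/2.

  seg 0: a=3 b=-2105/244 c=0 d=397/244
  seg 1: a=-4 b=-457/122 c=1191/244 d=-673/488
  seg 2: a=-3 b=-47/61 c=-207/61 d=193/61
  seg 3: a=-4 b=118/61 c=372/61 d=-124/61
S(9/2) = -215/122

Δ: Δ0=-7, Δ1=1/2, Δ2=-1, Δ3=6
row 1: diag=6, rhs=45; c'=1/3, d'=15/2
row 2: denom=6−2·1/3=16/3; d'=(-9−2·15/2)/(16/3)=-9/2
row 3: denom=4−1·3/16=61/16; d'=(42−1·-9/2)/(61/16)=744/61
back: M3=744/61
back: M2=-9/2−3/16·744/61=-414/61
back: M1=15/2−1/3·-414/61=1191/122
M: M0=0, M1=1191/122, M2=-414/61, M3=744/61, M4=0
seg 0: a=3, c=M0/2=0, d=(M1−M0)/(6·1)=397/244, b=Δ0−h0·(2M0+M1)/6=-2105/244
seg 1: a=-4, c=M1/2=1191/244, d=(M2−M1)/(6·2)=-673/488, b=Δ1−h1·(2M1+M2)/6=-457/122
seg 2: a=-3, c=M2/2=-207/61, d=(M3−M2)/(6·1)=193/61, b=Δ2−h2·(2M2+M3)/6=-47/61
seg 3: a=-4, c=M3/2=372/61, d=(M4−M3)/(6·1)=-124/61, b=Δ3−h3·(2M3+M4)/6=118/61
t_q=9/2 → seg 3, τ=1/2; S=-4+118/61·τ+372/61·τ²+-124/61·τ³=-215/122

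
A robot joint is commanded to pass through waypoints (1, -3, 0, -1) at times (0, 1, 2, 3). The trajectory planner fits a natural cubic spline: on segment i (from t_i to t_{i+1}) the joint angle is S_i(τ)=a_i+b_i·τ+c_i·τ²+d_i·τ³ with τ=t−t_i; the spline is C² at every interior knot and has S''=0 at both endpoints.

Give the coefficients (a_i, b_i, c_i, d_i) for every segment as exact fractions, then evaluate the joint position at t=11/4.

  seg 0: a=1 b=-92/15 c=0 d=32/15
  seg 1: a=-3 b=4/15 c=32/5 d=-11/3
  seg 2: a=0 b=31/15 c=-23/5 d=23/15
S(11/4) = -25/64

Δ: Δ0=-4, Δ1=3, Δ2=-1
row 1: diag=4, rhs=42; c'=1/4, d'=21/2
row 2: denom=4−1·1/4=15/4; d'=(-24−1·21/2)/(15/4)=-46/5
back: M2=-46/5
back: M1=21/2−1/4·-46/5=64/5
M: M0=0, M1=64/5, M2=-46/5, M3=0
seg 0: a=1, c=M0/2=0, d=(M1−M0)/(6·1)=32/15, b=Δ0−h0·(2M0+M1)/6=-92/15
seg 1: a=-3, c=M1/2=32/5, d=(M2−M1)/(6·1)=-11/3, b=Δ1−h1·(2M1+M2)/6=4/15
seg 2: a=0, c=M2/2=-23/5, d=(M3−M2)/(6·1)=23/15, b=Δ2−h2·(2M2+M3)/6=31/15
t_q=11/4 → seg 2, τ=3/4; S=0+31/15·τ+-23/5·τ²+23/15·τ³=-25/64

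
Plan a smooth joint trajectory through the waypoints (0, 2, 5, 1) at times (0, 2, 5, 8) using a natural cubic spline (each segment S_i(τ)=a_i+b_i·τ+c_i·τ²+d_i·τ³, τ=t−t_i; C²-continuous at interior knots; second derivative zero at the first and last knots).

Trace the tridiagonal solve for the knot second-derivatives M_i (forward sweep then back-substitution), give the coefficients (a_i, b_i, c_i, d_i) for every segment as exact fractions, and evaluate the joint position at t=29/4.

  seg 0: a=0 b=97/111 c=0 d=7/222
  seg 1: a=2 b=139/111 c=7/37 d=-91/999
  seg 2: a=5 b=-8/111 c=-70/111 d=70/999
S(29/4) = 2893/1184

Δ: Δ0=1, Δ1=1, Δ2=-4/3
row 1: diag=10, rhs=0; c'=3/10, d'=0
row 2: denom=12−3·3/10=111/10; d'=(-14−3·0)/(111/10)=-140/111
back: M2=-140/111
back: M1=0−3/10·-140/111=14/37
M: M0=0, M1=14/37, M2=-140/111, M3=0
seg 0: a=0, c=M0/2=0, d=(M1−M0)/(6·2)=7/222, b=Δ0−h0·(2M0+M1)/6=97/111
seg 1: a=2, c=M1/2=7/37, d=(M2−M1)/(6·3)=-91/999, b=Δ1−h1·(2M1+M2)/6=139/111
seg 2: a=5, c=M2/2=-70/111, d=(M3−M2)/(6·3)=70/999, b=Δ2−h2·(2M2+M3)/6=-8/111
t_q=29/4 → seg 2, τ=9/4; S=5+-8/111·τ+-70/111·τ²+70/999·τ³=2893/1184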